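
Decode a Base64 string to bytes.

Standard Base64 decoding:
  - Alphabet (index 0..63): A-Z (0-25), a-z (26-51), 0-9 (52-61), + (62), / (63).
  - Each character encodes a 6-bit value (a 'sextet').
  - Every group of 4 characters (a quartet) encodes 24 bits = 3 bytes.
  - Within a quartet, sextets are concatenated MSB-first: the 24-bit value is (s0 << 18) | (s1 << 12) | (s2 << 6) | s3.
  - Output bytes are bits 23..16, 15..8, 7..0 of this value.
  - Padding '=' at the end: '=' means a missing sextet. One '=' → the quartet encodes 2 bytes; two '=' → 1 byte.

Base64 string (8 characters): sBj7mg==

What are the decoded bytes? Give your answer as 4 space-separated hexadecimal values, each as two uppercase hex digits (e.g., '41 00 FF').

Answer: B0 18 FB 9A

Derivation:
After char 0 ('s'=44): chars_in_quartet=1 acc=0x2C bytes_emitted=0
After char 1 ('B'=1): chars_in_quartet=2 acc=0xB01 bytes_emitted=0
After char 2 ('j'=35): chars_in_quartet=3 acc=0x2C063 bytes_emitted=0
After char 3 ('7'=59): chars_in_quartet=4 acc=0xB018FB -> emit B0 18 FB, reset; bytes_emitted=3
After char 4 ('m'=38): chars_in_quartet=1 acc=0x26 bytes_emitted=3
After char 5 ('g'=32): chars_in_quartet=2 acc=0x9A0 bytes_emitted=3
Padding '==': partial quartet acc=0x9A0 -> emit 9A; bytes_emitted=4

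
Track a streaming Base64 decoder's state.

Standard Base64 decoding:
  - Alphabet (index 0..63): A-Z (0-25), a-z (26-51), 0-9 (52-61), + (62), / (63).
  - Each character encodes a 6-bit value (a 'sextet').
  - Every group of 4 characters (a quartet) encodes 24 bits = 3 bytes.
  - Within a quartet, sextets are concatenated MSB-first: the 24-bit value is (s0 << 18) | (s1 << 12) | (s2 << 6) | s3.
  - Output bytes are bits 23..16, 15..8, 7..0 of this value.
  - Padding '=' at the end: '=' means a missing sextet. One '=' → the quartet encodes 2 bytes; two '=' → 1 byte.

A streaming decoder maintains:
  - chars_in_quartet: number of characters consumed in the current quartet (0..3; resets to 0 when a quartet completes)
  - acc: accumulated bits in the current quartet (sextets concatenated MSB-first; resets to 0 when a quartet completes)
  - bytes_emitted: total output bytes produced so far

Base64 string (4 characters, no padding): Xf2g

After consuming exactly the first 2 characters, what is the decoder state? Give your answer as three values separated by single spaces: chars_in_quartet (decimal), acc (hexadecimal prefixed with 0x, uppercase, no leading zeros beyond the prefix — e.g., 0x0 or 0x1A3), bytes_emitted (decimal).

Answer: 2 0x5DF 0

Derivation:
After char 0 ('X'=23): chars_in_quartet=1 acc=0x17 bytes_emitted=0
After char 1 ('f'=31): chars_in_quartet=2 acc=0x5DF bytes_emitted=0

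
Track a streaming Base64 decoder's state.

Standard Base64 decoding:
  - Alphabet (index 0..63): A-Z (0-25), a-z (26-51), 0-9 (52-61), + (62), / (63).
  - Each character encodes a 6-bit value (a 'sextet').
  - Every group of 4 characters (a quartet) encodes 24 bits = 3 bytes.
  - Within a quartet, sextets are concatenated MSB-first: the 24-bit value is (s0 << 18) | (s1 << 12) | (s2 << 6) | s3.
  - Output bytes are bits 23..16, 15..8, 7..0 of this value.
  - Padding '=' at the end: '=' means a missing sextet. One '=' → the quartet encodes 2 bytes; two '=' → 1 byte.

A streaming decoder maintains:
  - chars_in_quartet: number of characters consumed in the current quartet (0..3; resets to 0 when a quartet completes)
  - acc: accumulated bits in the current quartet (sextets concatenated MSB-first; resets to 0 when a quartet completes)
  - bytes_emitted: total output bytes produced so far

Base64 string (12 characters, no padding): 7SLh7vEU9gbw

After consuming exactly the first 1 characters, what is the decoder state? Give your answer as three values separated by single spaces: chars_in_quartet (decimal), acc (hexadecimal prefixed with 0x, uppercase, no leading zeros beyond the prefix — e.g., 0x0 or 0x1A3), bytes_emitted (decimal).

Answer: 1 0x3B 0

Derivation:
After char 0 ('7'=59): chars_in_quartet=1 acc=0x3B bytes_emitted=0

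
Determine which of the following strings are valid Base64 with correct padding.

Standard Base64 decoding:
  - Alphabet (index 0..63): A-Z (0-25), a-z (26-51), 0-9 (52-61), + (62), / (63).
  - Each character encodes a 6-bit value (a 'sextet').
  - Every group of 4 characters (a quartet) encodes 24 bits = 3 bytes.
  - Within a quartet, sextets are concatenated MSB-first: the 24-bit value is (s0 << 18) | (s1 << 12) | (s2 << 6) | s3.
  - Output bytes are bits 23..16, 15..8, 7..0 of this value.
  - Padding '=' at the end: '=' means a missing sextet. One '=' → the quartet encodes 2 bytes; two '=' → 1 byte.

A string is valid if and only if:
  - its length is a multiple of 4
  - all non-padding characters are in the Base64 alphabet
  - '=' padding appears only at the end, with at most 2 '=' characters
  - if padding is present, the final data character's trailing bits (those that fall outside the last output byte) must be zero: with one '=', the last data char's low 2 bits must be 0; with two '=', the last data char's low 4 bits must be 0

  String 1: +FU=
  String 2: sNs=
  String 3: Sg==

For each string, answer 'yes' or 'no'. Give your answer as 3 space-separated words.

String 1: '+FU=' → valid
String 2: 'sNs=' → valid
String 3: 'Sg==' → valid

Answer: yes yes yes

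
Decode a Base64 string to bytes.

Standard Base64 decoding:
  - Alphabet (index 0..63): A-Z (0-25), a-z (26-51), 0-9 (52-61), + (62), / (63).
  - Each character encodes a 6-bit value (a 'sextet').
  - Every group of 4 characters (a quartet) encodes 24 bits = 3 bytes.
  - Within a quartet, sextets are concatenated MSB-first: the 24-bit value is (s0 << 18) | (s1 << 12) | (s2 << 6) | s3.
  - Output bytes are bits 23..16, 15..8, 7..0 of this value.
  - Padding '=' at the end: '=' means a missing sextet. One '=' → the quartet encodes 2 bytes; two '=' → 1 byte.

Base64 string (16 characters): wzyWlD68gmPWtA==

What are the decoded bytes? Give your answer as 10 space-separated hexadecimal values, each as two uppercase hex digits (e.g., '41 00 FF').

Answer: C3 3C 96 94 3E BC 82 63 D6 B4

Derivation:
After char 0 ('w'=48): chars_in_quartet=1 acc=0x30 bytes_emitted=0
After char 1 ('z'=51): chars_in_quartet=2 acc=0xC33 bytes_emitted=0
After char 2 ('y'=50): chars_in_quartet=3 acc=0x30CF2 bytes_emitted=0
After char 3 ('W'=22): chars_in_quartet=4 acc=0xC33C96 -> emit C3 3C 96, reset; bytes_emitted=3
After char 4 ('l'=37): chars_in_quartet=1 acc=0x25 bytes_emitted=3
After char 5 ('D'=3): chars_in_quartet=2 acc=0x943 bytes_emitted=3
After char 6 ('6'=58): chars_in_quartet=3 acc=0x250FA bytes_emitted=3
After char 7 ('8'=60): chars_in_quartet=4 acc=0x943EBC -> emit 94 3E BC, reset; bytes_emitted=6
After char 8 ('g'=32): chars_in_quartet=1 acc=0x20 bytes_emitted=6
After char 9 ('m'=38): chars_in_quartet=2 acc=0x826 bytes_emitted=6
After char 10 ('P'=15): chars_in_quartet=3 acc=0x2098F bytes_emitted=6
After char 11 ('W'=22): chars_in_quartet=4 acc=0x8263D6 -> emit 82 63 D6, reset; bytes_emitted=9
After char 12 ('t'=45): chars_in_quartet=1 acc=0x2D bytes_emitted=9
After char 13 ('A'=0): chars_in_quartet=2 acc=0xB40 bytes_emitted=9
Padding '==': partial quartet acc=0xB40 -> emit B4; bytes_emitted=10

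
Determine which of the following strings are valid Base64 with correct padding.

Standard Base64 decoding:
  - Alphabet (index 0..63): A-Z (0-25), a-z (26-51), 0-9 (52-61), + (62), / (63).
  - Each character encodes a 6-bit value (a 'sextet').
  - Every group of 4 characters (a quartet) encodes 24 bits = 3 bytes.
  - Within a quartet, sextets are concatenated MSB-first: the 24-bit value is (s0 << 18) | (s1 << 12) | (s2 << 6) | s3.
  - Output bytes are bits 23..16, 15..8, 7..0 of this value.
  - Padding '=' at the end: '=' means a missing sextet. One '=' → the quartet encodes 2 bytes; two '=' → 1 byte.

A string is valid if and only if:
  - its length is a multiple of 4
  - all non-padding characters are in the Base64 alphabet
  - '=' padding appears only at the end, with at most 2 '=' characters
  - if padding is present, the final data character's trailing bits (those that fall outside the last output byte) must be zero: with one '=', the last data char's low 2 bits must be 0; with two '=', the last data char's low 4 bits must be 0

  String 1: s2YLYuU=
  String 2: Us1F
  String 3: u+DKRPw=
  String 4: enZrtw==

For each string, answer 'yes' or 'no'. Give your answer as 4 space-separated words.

Answer: yes yes yes yes

Derivation:
String 1: 's2YLYuU=' → valid
String 2: 'Us1F' → valid
String 3: 'u+DKRPw=' → valid
String 4: 'enZrtw==' → valid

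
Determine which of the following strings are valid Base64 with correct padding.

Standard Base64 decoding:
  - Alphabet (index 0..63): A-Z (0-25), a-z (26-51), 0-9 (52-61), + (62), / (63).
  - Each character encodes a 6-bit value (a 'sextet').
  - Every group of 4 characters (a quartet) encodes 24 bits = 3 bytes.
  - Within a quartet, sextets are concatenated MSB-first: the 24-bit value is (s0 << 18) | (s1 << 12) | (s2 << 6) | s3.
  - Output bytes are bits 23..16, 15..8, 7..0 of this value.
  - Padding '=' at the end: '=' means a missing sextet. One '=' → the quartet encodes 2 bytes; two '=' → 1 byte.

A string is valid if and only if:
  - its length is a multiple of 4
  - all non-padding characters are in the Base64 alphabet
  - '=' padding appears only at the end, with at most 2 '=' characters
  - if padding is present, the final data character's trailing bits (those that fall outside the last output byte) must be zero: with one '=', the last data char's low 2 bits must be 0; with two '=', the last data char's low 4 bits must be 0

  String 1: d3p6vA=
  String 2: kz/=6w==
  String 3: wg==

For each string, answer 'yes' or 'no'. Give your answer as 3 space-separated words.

Answer: no no yes

Derivation:
String 1: 'd3p6vA=' → invalid (len=7 not mult of 4)
String 2: 'kz/=6w==' → invalid (bad char(s): ['=']; '=' in middle)
String 3: 'wg==' → valid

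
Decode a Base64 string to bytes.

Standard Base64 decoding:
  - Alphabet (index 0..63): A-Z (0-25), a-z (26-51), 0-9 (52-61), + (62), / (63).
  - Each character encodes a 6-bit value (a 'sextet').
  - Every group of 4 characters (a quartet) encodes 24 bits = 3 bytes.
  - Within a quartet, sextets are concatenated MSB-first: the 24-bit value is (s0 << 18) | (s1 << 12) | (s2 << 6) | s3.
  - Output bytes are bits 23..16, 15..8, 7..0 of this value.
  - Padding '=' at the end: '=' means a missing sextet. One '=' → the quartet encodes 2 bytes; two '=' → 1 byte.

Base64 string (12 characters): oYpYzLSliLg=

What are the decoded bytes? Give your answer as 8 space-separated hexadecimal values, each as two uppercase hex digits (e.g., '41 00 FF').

Answer: A1 8A 58 CC B4 A5 88 B8

Derivation:
After char 0 ('o'=40): chars_in_quartet=1 acc=0x28 bytes_emitted=0
After char 1 ('Y'=24): chars_in_quartet=2 acc=0xA18 bytes_emitted=0
After char 2 ('p'=41): chars_in_quartet=3 acc=0x28629 bytes_emitted=0
After char 3 ('Y'=24): chars_in_quartet=4 acc=0xA18A58 -> emit A1 8A 58, reset; bytes_emitted=3
After char 4 ('z'=51): chars_in_quartet=1 acc=0x33 bytes_emitted=3
After char 5 ('L'=11): chars_in_quartet=2 acc=0xCCB bytes_emitted=3
After char 6 ('S'=18): chars_in_quartet=3 acc=0x332D2 bytes_emitted=3
After char 7 ('l'=37): chars_in_quartet=4 acc=0xCCB4A5 -> emit CC B4 A5, reset; bytes_emitted=6
After char 8 ('i'=34): chars_in_quartet=1 acc=0x22 bytes_emitted=6
After char 9 ('L'=11): chars_in_quartet=2 acc=0x88B bytes_emitted=6
After char 10 ('g'=32): chars_in_quartet=3 acc=0x222E0 bytes_emitted=6
Padding '=': partial quartet acc=0x222E0 -> emit 88 B8; bytes_emitted=8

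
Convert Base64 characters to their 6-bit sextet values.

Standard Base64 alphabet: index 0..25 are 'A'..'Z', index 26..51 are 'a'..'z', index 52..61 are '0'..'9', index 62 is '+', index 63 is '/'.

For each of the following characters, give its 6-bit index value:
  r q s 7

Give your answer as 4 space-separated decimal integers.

'r': a..z range, 26 + ord('r') − ord('a') = 43
'q': a..z range, 26 + ord('q') − ord('a') = 42
's': a..z range, 26 + ord('s') − ord('a') = 44
'7': 0..9 range, 52 + ord('7') − ord('0') = 59

Answer: 43 42 44 59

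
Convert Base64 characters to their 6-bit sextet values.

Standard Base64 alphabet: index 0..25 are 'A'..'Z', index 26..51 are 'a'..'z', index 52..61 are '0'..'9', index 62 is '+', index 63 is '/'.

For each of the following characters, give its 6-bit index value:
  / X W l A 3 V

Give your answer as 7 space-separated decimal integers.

Answer: 63 23 22 37 0 55 21

Derivation:
'/': index 63
'X': A..Z range, ord('X') − ord('A') = 23
'W': A..Z range, ord('W') − ord('A') = 22
'l': a..z range, 26 + ord('l') − ord('a') = 37
'A': A..Z range, ord('A') − ord('A') = 0
'3': 0..9 range, 52 + ord('3') − ord('0') = 55
'V': A..Z range, ord('V') − ord('A') = 21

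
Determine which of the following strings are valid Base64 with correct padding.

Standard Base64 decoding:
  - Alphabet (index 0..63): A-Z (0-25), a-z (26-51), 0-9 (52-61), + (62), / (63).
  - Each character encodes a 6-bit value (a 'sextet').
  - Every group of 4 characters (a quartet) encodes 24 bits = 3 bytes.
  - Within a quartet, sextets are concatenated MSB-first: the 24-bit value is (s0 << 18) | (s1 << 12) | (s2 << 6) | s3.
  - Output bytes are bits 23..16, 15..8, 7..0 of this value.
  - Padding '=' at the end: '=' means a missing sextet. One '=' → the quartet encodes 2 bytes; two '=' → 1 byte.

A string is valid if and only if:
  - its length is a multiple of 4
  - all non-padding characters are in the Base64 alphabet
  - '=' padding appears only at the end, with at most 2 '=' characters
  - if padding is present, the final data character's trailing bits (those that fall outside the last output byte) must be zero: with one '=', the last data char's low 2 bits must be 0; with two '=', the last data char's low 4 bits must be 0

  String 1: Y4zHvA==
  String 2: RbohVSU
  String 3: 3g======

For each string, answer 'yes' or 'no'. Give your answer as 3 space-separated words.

String 1: 'Y4zHvA==' → valid
String 2: 'RbohVSU' → invalid (len=7 not mult of 4)
String 3: '3g======' → invalid (6 pad chars (max 2))

Answer: yes no no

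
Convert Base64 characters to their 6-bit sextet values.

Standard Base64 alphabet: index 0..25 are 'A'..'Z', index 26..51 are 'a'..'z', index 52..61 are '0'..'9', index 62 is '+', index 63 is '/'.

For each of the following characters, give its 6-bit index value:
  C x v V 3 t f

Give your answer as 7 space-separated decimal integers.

Answer: 2 49 47 21 55 45 31

Derivation:
'C': A..Z range, ord('C') − ord('A') = 2
'x': a..z range, 26 + ord('x') − ord('a') = 49
'v': a..z range, 26 + ord('v') − ord('a') = 47
'V': A..Z range, ord('V') − ord('A') = 21
'3': 0..9 range, 52 + ord('3') − ord('0') = 55
't': a..z range, 26 + ord('t') − ord('a') = 45
'f': a..z range, 26 + ord('f') − ord('a') = 31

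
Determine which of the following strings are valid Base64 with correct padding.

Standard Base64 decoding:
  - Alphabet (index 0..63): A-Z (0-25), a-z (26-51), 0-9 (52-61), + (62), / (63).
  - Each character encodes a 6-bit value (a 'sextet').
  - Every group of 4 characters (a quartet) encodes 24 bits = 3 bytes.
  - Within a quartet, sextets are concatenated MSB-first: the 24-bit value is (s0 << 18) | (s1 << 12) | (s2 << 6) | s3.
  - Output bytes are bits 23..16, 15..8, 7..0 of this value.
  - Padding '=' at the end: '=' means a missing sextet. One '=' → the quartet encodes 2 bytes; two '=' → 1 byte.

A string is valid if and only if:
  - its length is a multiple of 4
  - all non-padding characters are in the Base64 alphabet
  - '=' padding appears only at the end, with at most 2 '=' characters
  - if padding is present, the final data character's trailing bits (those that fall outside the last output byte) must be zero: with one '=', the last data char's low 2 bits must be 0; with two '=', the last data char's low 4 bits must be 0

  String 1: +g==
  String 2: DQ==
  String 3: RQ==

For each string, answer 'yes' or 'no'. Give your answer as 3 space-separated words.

String 1: '+g==' → valid
String 2: 'DQ==' → valid
String 3: 'RQ==' → valid

Answer: yes yes yes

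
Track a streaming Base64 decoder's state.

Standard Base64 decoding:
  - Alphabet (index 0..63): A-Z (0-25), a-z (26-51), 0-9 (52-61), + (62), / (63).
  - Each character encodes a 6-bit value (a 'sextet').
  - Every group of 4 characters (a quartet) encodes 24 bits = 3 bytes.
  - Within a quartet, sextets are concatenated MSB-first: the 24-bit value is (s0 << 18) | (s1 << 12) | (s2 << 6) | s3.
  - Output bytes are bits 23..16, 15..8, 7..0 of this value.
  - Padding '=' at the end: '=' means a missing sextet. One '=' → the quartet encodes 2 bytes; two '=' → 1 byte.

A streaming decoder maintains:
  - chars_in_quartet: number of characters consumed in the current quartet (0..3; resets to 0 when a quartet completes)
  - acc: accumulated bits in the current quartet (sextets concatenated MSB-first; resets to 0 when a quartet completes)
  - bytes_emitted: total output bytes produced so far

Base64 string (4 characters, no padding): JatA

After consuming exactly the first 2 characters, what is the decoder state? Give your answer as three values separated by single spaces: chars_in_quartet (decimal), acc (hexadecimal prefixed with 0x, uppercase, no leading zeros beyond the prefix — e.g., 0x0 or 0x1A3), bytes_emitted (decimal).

After char 0 ('J'=9): chars_in_quartet=1 acc=0x9 bytes_emitted=0
After char 1 ('a'=26): chars_in_quartet=2 acc=0x25A bytes_emitted=0

Answer: 2 0x25A 0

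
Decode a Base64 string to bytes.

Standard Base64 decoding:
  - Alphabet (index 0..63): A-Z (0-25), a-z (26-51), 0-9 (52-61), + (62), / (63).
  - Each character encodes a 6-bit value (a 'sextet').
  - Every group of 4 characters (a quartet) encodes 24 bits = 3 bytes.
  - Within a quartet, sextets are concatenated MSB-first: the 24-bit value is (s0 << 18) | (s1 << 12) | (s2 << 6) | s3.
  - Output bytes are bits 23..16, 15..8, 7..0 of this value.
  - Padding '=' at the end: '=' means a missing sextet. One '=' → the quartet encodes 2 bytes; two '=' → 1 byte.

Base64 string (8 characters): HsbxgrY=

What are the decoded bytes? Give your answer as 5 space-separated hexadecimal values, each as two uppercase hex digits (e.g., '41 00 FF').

After char 0 ('H'=7): chars_in_quartet=1 acc=0x7 bytes_emitted=0
After char 1 ('s'=44): chars_in_quartet=2 acc=0x1EC bytes_emitted=0
After char 2 ('b'=27): chars_in_quartet=3 acc=0x7B1B bytes_emitted=0
After char 3 ('x'=49): chars_in_quartet=4 acc=0x1EC6F1 -> emit 1E C6 F1, reset; bytes_emitted=3
After char 4 ('g'=32): chars_in_quartet=1 acc=0x20 bytes_emitted=3
After char 5 ('r'=43): chars_in_quartet=2 acc=0x82B bytes_emitted=3
After char 6 ('Y'=24): chars_in_quartet=3 acc=0x20AD8 bytes_emitted=3
Padding '=': partial quartet acc=0x20AD8 -> emit 82 B6; bytes_emitted=5

Answer: 1E C6 F1 82 B6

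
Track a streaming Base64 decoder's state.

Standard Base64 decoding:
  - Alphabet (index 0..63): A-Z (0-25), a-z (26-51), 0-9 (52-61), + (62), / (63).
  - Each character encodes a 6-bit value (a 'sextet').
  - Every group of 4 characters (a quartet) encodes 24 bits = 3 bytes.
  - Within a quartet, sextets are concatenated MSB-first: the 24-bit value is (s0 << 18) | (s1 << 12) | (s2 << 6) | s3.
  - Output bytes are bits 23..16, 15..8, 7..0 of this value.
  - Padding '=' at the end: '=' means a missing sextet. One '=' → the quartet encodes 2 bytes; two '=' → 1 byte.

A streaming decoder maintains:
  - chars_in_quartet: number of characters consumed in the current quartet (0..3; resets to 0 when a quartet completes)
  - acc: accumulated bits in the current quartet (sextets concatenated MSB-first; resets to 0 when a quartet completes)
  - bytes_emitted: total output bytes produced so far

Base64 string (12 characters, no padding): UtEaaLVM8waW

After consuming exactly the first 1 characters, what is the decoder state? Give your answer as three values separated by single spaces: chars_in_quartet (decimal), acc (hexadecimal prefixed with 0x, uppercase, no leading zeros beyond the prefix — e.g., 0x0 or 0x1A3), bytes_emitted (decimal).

Answer: 1 0x14 0

Derivation:
After char 0 ('U'=20): chars_in_quartet=1 acc=0x14 bytes_emitted=0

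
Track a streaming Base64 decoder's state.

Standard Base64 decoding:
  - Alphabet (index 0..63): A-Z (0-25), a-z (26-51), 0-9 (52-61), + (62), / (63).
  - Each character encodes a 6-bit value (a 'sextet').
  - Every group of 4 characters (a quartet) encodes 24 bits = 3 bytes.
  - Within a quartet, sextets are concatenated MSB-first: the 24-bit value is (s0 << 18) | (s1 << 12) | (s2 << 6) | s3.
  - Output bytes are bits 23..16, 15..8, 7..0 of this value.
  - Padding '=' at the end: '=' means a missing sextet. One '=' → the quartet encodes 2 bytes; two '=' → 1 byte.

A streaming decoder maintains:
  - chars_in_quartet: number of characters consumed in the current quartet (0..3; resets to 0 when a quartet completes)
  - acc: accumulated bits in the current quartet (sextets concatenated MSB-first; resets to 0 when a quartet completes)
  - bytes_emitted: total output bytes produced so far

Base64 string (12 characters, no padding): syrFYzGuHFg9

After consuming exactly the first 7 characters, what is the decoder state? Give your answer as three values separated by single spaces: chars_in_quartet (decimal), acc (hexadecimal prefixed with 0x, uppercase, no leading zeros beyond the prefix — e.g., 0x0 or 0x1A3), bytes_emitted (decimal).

After char 0 ('s'=44): chars_in_quartet=1 acc=0x2C bytes_emitted=0
After char 1 ('y'=50): chars_in_quartet=2 acc=0xB32 bytes_emitted=0
After char 2 ('r'=43): chars_in_quartet=3 acc=0x2CCAB bytes_emitted=0
After char 3 ('F'=5): chars_in_quartet=4 acc=0xB32AC5 -> emit B3 2A C5, reset; bytes_emitted=3
After char 4 ('Y'=24): chars_in_quartet=1 acc=0x18 bytes_emitted=3
After char 5 ('z'=51): chars_in_quartet=2 acc=0x633 bytes_emitted=3
After char 6 ('G'=6): chars_in_quartet=3 acc=0x18CC6 bytes_emitted=3

Answer: 3 0x18CC6 3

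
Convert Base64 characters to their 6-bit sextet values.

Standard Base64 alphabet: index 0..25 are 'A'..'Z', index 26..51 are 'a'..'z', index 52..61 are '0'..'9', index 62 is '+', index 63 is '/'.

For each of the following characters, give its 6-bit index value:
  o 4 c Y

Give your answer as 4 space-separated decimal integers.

'o': a..z range, 26 + ord('o') − ord('a') = 40
'4': 0..9 range, 52 + ord('4') − ord('0') = 56
'c': a..z range, 26 + ord('c') − ord('a') = 28
'Y': A..Z range, ord('Y') − ord('A') = 24

Answer: 40 56 28 24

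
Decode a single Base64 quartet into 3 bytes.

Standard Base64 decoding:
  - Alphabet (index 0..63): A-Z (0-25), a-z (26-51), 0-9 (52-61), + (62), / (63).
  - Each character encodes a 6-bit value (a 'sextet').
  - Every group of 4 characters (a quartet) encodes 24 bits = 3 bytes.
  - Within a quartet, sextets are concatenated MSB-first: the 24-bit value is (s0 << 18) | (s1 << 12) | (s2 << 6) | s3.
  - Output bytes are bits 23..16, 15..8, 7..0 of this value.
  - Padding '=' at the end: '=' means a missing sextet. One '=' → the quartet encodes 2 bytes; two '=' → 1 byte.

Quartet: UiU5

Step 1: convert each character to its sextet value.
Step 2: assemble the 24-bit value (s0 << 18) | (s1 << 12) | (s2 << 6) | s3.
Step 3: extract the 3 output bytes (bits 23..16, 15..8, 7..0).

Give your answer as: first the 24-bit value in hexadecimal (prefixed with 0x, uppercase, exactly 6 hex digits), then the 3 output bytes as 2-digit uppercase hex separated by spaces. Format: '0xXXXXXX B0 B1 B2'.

Sextets: U=20, i=34, U=20, 5=57
24-bit: (20<<18) | (34<<12) | (20<<6) | 57
      = 0x500000 | 0x022000 | 0x000500 | 0x000039
      = 0x522539
Bytes: (v>>16)&0xFF=52, (v>>8)&0xFF=25, v&0xFF=39

Answer: 0x522539 52 25 39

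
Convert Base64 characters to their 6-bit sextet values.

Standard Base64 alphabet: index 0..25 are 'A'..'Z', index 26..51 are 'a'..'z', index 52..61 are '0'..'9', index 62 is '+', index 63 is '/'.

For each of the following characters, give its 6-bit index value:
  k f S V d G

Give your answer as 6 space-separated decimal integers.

'k': a..z range, 26 + ord('k') − ord('a') = 36
'f': a..z range, 26 + ord('f') − ord('a') = 31
'S': A..Z range, ord('S') − ord('A') = 18
'V': A..Z range, ord('V') − ord('A') = 21
'd': a..z range, 26 + ord('d') − ord('a') = 29
'G': A..Z range, ord('G') − ord('A') = 6

Answer: 36 31 18 21 29 6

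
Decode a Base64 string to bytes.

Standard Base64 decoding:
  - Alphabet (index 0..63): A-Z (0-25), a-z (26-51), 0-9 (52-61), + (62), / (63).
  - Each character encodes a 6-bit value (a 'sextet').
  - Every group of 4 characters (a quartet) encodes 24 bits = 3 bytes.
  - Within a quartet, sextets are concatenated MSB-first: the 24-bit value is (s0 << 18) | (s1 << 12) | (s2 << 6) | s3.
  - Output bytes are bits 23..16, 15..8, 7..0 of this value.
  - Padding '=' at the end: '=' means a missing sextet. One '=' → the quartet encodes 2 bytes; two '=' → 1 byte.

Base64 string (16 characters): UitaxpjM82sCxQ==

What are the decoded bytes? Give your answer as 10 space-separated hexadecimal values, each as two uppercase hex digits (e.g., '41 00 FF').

Answer: 52 2B 5A C6 98 CC F3 6B 02 C5

Derivation:
After char 0 ('U'=20): chars_in_quartet=1 acc=0x14 bytes_emitted=0
After char 1 ('i'=34): chars_in_quartet=2 acc=0x522 bytes_emitted=0
After char 2 ('t'=45): chars_in_quartet=3 acc=0x148AD bytes_emitted=0
After char 3 ('a'=26): chars_in_quartet=4 acc=0x522B5A -> emit 52 2B 5A, reset; bytes_emitted=3
After char 4 ('x'=49): chars_in_quartet=1 acc=0x31 bytes_emitted=3
After char 5 ('p'=41): chars_in_quartet=2 acc=0xC69 bytes_emitted=3
After char 6 ('j'=35): chars_in_quartet=3 acc=0x31A63 bytes_emitted=3
After char 7 ('M'=12): chars_in_quartet=4 acc=0xC698CC -> emit C6 98 CC, reset; bytes_emitted=6
After char 8 ('8'=60): chars_in_quartet=1 acc=0x3C bytes_emitted=6
After char 9 ('2'=54): chars_in_quartet=2 acc=0xF36 bytes_emitted=6
After char 10 ('s'=44): chars_in_quartet=3 acc=0x3CDAC bytes_emitted=6
After char 11 ('C'=2): chars_in_quartet=4 acc=0xF36B02 -> emit F3 6B 02, reset; bytes_emitted=9
After char 12 ('x'=49): chars_in_quartet=1 acc=0x31 bytes_emitted=9
After char 13 ('Q'=16): chars_in_quartet=2 acc=0xC50 bytes_emitted=9
Padding '==': partial quartet acc=0xC50 -> emit C5; bytes_emitted=10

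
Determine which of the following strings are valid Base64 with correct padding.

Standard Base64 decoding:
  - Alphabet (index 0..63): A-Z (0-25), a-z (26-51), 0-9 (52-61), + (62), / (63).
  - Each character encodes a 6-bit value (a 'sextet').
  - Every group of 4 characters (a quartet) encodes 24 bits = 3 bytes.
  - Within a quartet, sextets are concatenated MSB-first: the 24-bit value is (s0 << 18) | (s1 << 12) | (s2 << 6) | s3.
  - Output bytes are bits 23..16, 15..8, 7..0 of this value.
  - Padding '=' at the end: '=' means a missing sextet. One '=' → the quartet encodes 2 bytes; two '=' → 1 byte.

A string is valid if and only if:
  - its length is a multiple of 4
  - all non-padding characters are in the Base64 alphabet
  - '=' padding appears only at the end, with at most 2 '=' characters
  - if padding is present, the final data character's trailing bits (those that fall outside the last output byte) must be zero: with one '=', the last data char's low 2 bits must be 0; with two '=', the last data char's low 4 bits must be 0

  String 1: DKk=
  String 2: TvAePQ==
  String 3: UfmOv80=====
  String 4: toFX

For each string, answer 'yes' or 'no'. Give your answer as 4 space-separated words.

Answer: yes yes no yes

Derivation:
String 1: 'DKk=' → valid
String 2: 'TvAePQ==' → valid
String 3: 'UfmOv80=====' → invalid (5 pad chars (max 2))
String 4: 'toFX' → valid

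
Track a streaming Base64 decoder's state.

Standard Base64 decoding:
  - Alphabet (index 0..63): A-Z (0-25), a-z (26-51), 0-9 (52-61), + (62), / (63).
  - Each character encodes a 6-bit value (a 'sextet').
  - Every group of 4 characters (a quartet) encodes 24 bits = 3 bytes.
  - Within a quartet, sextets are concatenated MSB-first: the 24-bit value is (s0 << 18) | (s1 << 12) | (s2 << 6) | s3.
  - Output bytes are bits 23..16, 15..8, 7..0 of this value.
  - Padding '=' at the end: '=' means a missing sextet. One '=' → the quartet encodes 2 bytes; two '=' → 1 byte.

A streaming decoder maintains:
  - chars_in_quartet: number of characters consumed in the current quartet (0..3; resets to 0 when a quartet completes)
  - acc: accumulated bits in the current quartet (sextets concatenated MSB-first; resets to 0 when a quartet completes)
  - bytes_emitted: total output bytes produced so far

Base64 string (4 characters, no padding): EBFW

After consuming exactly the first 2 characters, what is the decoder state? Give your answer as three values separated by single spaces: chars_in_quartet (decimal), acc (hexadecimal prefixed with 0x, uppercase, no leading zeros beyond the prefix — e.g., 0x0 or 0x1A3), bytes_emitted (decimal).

Answer: 2 0x101 0

Derivation:
After char 0 ('E'=4): chars_in_quartet=1 acc=0x4 bytes_emitted=0
After char 1 ('B'=1): chars_in_quartet=2 acc=0x101 bytes_emitted=0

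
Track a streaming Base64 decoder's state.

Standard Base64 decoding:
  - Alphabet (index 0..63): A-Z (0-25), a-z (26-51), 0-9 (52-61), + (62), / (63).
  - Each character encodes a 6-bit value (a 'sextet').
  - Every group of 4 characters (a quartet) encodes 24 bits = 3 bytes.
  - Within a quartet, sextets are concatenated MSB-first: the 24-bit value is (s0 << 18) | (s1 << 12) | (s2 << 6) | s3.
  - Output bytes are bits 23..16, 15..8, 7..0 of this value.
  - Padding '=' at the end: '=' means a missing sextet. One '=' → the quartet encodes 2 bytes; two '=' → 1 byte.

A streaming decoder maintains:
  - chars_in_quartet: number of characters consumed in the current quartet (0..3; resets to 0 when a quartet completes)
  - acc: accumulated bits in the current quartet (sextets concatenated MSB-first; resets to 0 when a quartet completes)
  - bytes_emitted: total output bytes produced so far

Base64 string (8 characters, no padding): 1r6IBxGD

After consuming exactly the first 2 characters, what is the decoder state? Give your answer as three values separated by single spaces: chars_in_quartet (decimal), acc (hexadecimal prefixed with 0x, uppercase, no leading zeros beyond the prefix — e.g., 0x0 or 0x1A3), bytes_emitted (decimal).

Answer: 2 0xD6B 0

Derivation:
After char 0 ('1'=53): chars_in_quartet=1 acc=0x35 bytes_emitted=0
After char 1 ('r'=43): chars_in_quartet=2 acc=0xD6B bytes_emitted=0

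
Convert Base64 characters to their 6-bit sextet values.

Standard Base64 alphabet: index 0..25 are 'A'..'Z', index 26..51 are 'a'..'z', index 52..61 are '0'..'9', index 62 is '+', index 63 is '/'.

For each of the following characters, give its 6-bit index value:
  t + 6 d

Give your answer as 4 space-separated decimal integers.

Answer: 45 62 58 29

Derivation:
't': a..z range, 26 + ord('t') − ord('a') = 45
'+': index 62
'6': 0..9 range, 52 + ord('6') − ord('0') = 58
'd': a..z range, 26 + ord('d') − ord('a') = 29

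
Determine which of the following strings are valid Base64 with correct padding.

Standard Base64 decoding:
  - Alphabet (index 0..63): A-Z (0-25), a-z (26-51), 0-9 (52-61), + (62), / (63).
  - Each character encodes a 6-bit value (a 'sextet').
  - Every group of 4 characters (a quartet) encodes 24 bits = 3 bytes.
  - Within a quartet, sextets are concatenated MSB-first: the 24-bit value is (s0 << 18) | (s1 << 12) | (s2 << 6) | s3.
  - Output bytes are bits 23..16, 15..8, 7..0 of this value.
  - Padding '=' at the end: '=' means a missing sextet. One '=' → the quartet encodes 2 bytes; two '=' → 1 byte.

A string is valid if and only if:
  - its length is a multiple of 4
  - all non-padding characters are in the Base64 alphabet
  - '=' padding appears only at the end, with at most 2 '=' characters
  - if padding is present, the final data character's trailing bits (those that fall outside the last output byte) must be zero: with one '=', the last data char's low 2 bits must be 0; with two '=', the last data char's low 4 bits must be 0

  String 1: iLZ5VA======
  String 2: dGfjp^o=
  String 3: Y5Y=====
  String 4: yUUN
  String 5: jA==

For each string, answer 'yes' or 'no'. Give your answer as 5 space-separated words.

String 1: 'iLZ5VA======' → invalid (6 pad chars (max 2))
String 2: 'dGfjp^o=' → invalid (bad char(s): ['^'])
String 3: 'Y5Y=====' → invalid (5 pad chars (max 2))
String 4: 'yUUN' → valid
String 5: 'jA==' → valid

Answer: no no no yes yes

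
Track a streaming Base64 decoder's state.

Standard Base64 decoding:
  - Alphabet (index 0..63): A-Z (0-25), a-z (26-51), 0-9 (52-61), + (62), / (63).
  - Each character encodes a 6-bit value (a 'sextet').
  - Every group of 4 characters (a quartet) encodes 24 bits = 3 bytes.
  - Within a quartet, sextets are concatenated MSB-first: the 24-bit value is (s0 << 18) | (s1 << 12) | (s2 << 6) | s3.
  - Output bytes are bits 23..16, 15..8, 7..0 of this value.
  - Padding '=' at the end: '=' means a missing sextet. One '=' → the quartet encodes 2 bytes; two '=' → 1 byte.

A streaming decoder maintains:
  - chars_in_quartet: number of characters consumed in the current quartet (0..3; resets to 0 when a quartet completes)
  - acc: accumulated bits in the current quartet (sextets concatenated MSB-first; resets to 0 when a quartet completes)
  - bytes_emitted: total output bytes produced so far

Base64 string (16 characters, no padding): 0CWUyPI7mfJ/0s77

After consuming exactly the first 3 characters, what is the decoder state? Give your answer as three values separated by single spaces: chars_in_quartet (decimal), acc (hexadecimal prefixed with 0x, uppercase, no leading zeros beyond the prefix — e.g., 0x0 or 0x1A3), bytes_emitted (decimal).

After char 0 ('0'=52): chars_in_quartet=1 acc=0x34 bytes_emitted=0
After char 1 ('C'=2): chars_in_quartet=2 acc=0xD02 bytes_emitted=0
After char 2 ('W'=22): chars_in_quartet=3 acc=0x34096 bytes_emitted=0

Answer: 3 0x34096 0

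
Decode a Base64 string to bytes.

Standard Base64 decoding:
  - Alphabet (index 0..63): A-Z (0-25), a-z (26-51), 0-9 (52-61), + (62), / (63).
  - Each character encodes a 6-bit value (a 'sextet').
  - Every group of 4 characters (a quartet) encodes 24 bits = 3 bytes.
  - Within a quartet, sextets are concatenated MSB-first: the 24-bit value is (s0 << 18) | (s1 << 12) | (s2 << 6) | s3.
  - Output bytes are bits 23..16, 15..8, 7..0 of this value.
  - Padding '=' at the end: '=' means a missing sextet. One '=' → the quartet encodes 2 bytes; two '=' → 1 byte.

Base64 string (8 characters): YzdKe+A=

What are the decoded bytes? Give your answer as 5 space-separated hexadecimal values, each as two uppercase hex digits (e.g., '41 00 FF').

After char 0 ('Y'=24): chars_in_quartet=1 acc=0x18 bytes_emitted=0
After char 1 ('z'=51): chars_in_quartet=2 acc=0x633 bytes_emitted=0
After char 2 ('d'=29): chars_in_quartet=3 acc=0x18CDD bytes_emitted=0
After char 3 ('K'=10): chars_in_quartet=4 acc=0x63374A -> emit 63 37 4A, reset; bytes_emitted=3
After char 4 ('e'=30): chars_in_quartet=1 acc=0x1E bytes_emitted=3
After char 5 ('+'=62): chars_in_quartet=2 acc=0x7BE bytes_emitted=3
After char 6 ('A'=0): chars_in_quartet=3 acc=0x1EF80 bytes_emitted=3
Padding '=': partial quartet acc=0x1EF80 -> emit 7B E0; bytes_emitted=5

Answer: 63 37 4A 7B E0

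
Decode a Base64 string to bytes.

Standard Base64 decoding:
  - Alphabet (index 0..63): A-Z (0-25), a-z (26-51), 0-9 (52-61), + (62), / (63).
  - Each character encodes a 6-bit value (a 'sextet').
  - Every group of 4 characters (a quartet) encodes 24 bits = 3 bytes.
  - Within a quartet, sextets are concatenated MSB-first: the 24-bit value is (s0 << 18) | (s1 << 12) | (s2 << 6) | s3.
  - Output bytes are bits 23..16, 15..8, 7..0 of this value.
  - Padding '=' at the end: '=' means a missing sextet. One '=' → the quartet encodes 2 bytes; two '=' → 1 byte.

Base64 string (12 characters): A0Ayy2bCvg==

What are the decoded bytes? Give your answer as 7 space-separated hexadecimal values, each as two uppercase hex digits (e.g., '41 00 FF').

After char 0 ('A'=0): chars_in_quartet=1 acc=0x0 bytes_emitted=0
After char 1 ('0'=52): chars_in_quartet=2 acc=0x34 bytes_emitted=0
After char 2 ('A'=0): chars_in_quartet=3 acc=0xD00 bytes_emitted=0
After char 3 ('y'=50): chars_in_quartet=4 acc=0x34032 -> emit 03 40 32, reset; bytes_emitted=3
After char 4 ('y'=50): chars_in_quartet=1 acc=0x32 bytes_emitted=3
After char 5 ('2'=54): chars_in_quartet=2 acc=0xCB6 bytes_emitted=3
After char 6 ('b'=27): chars_in_quartet=3 acc=0x32D9B bytes_emitted=3
After char 7 ('C'=2): chars_in_quartet=4 acc=0xCB66C2 -> emit CB 66 C2, reset; bytes_emitted=6
After char 8 ('v'=47): chars_in_quartet=1 acc=0x2F bytes_emitted=6
After char 9 ('g'=32): chars_in_quartet=2 acc=0xBE0 bytes_emitted=6
Padding '==': partial quartet acc=0xBE0 -> emit BE; bytes_emitted=7

Answer: 03 40 32 CB 66 C2 BE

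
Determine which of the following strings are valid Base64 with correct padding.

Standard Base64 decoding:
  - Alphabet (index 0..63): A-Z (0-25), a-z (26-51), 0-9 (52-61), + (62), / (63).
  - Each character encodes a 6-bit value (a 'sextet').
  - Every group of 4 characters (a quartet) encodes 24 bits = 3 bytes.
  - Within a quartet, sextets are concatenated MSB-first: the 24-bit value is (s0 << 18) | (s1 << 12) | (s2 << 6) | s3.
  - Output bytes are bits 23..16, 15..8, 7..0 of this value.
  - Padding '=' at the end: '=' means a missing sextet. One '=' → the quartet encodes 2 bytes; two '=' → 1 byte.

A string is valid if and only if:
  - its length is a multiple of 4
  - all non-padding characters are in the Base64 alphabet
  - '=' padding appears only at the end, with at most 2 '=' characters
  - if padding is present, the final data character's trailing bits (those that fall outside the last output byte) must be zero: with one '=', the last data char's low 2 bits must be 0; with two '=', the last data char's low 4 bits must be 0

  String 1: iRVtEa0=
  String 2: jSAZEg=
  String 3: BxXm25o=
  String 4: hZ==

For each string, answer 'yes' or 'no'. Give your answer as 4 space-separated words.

String 1: 'iRVtEa0=' → valid
String 2: 'jSAZEg=' → invalid (len=7 not mult of 4)
String 3: 'BxXm25o=' → valid
String 4: 'hZ==' → invalid (bad trailing bits)

Answer: yes no yes no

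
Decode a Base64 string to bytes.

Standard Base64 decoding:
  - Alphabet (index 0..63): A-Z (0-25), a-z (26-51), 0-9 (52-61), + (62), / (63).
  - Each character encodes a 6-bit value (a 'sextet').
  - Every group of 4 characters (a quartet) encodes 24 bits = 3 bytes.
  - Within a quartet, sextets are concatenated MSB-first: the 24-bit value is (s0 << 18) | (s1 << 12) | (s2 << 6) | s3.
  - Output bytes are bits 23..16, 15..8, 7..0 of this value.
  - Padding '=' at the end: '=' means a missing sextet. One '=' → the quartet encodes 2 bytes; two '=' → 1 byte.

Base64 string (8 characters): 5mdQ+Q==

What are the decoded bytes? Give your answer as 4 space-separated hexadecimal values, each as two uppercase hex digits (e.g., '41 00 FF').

After char 0 ('5'=57): chars_in_quartet=1 acc=0x39 bytes_emitted=0
After char 1 ('m'=38): chars_in_quartet=2 acc=0xE66 bytes_emitted=0
After char 2 ('d'=29): chars_in_quartet=3 acc=0x3999D bytes_emitted=0
After char 3 ('Q'=16): chars_in_quartet=4 acc=0xE66750 -> emit E6 67 50, reset; bytes_emitted=3
After char 4 ('+'=62): chars_in_quartet=1 acc=0x3E bytes_emitted=3
After char 5 ('Q'=16): chars_in_quartet=2 acc=0xF90 bytes_emitted=3
Padding '==': partial quartet acc=0xF90 -> emit F9; bytes_emitted=4

Answer: E6 67 50 F9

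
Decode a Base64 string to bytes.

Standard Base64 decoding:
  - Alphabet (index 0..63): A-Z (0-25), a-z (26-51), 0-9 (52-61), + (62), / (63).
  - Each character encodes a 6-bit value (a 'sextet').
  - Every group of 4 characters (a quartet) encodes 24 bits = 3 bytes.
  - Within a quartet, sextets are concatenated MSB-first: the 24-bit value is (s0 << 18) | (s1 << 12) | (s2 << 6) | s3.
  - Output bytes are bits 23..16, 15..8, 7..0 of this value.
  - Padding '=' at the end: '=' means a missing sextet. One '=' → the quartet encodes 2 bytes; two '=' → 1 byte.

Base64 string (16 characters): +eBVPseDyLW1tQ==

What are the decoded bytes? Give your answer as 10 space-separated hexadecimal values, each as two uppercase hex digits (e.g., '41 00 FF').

After char 0 ('+'=62): chars_in_quartet=1 acc=0x3E bytes_emitted=0
After char 1 ('e'=30): chars_in_quartet=2 acc=0xF9E bytes_emitted=0
After char 2 ('B'=1): chars_in_quartet=3 acc=0x3E781 bytes_emitted=0
After char 3 ('V'=21): chars_in_quartet=4 acc=0xF9E055 -> emit F9 E0 55, reset; bytes_emitted=3
After char 4 ('P'=15): chars_in_quartet=1 acc=0xF bytes_emitted=3
After char 5 ('s'=44): chars_in_quartet=2 acc=0x3EC bytes_emitted=3
After char 6 ('e'=30): chars_in_quartet=3 acc=0xFB1E bytes_emitted=3
After char 7 ('D'=3): chars_in_quartet=4 acc=0x3EC783 -> emit 3E C7 83, reset; bytes_emitted=6
After char 8 ('y'=50): chars_in_quartet=1 acc=0x32 bytes_emitted=6
After char 9 ('L'=11): chars_in_quartet=2 acc=0xC8B bytes_emitted=6
After char 10 ('W'=22): chars_in_quartet=3 acc=0x322D6 bytes_emitted=6
After char 11 ('1'=53): chars_in_quartet=4 acc=0xC8B5B5 -> emit C8 B5 B5, reset; bytes_emitted=9
After char 12 ('t'=45): chars_in_quartet=1 acc=0x2D bytes_emitted=9
After char 13 ('Q'=16): chars_in_quartet=2 acc=0xB50 bytes_emitted=9
Padding '==': partial quartet acc=0xB50 -> emit B5; bytes_emitted=10

Answer: F9 E0 55 3E C7 83 C8 B5 B5 B5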